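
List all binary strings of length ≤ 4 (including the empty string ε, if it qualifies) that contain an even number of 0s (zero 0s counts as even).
Checking every binary string of length 0 to 4:
  Length 0: accepted: ε | rejected: (none)
  Length 1: accepted: 1 | rejected: 0
  Length 2: accepted: 00, 11 | rejected: 01, 10
  Length 3: accepted: 001, 010, 100, 111 | rejected: 000, 011, 101, 110
  Length 4: accepted: 0000, 0011, 0101, 0110, 1001, 1010, 1100, 1111 | rejected: 0001, 0010, 0100, 0111, 1000, 1011, 1101, 1110
Total: 16 string(s).

Final answer: ε, 1, 00, 11, 001, 010, 100, 111, 0000, 0011, 0101, 0110, 1001, 1010, 1100, 1111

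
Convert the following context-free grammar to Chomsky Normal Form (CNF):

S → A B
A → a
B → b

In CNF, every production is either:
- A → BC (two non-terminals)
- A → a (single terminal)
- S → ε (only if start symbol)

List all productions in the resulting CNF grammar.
The grammar has no ε-productions or unit productions to eliminate.
S → A B is already in CNF (two non-terminals) – keep it.
A → a is already in CNF (single terminal) – keep it.
B → b is already in CNF (single terminal) – keep it.
Resulting CNF grammar (3 productions): A → a; B → b; S → A B

Final answer: A → a; B → b; S → A B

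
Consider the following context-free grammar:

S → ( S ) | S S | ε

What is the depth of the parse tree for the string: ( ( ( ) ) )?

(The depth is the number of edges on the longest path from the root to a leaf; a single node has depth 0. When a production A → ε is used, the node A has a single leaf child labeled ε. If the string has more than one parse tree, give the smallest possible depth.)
The string is 3 nested pairs. The shallowest parse tree applies S → ( S ) 3 times (one node per nested pair, each a child of the previous) and then S → ε in the middle.
S nodes at depths 0..3, ε leaf at depth 4; parentheses leaves are at depths 1..3.
(Using S → S S with an S → ε child anywhere only adds levels, so it cannot give a shallower tree.)
Depth = 4.

Final answer: 4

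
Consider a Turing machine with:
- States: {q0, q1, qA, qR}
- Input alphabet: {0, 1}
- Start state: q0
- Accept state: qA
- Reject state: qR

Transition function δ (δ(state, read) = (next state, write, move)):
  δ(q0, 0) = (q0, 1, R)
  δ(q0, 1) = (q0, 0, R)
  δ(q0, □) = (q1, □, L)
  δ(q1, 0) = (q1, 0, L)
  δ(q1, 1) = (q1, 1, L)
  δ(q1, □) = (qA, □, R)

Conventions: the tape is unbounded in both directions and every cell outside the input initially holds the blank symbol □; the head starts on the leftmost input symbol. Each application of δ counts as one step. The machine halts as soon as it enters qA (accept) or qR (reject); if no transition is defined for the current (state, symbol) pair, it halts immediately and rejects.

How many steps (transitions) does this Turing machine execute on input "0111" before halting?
Step 0: [q0]0111 (head at position 0)
Step 1: δ(q0, 0) = (q0, 1, R)  ⊢  1[q0]111 (head at position 1)
Step 2: δ(q0, 1) = (q0, 0, R)  ⊢  10[q0]11 (head at position 2)
Step 3: δ(q0, 1) = (q0, 0, R)  ⊢  100[q0]1 (head at position 3)
Step 4: δ(q0, 1) = (q0, 0, R)  ⊢  1000[q0]□ (head at position 4)
Step 5: δ(q0, □) = (q1, □, L)  ⊢  100[q1]0□ (head at position 3)
Step 6: δ(q1, 0) = (q1, 0, L)  ⊢  10[q1]00□ (head at position 2)
Step 7: δ(q1, 0) = (q1, 0, L)  ⊢  1[q1]000□ (head at position 1)
Step 8: δ(q1, 0) = (q1, 0, L)  ⊢  [q1]1000□ (head at position 0)
Step 9: δ(q1, 1) = (q1, 1, L)  ⊢  [q1]□1000□ (head at position -1)
Step 10: δ(q1, □) = (qA, □, R)  ⊢  □[qA]1000□ (head at position 0)
The machine is in qA, so it halts and accepts.
Number of transitions executed: 10.

Final answer: 10 steps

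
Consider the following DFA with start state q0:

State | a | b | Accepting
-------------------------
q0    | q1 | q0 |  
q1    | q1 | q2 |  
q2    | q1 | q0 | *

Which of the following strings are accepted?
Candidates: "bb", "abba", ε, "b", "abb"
"bb": q0 → q0 → q0; q0 is not accepting → rejected
"abba": q0 → q1 → q2 → q0 → q1; q1 is not accepting → rejected
ε: q0; q0 is not accepting → rejected
"b": q0 → q0; q0 is not accepting → rejected
"abb": q0 → q1 → q2 → q0; q0 is not accepting → rejected

Final answer: None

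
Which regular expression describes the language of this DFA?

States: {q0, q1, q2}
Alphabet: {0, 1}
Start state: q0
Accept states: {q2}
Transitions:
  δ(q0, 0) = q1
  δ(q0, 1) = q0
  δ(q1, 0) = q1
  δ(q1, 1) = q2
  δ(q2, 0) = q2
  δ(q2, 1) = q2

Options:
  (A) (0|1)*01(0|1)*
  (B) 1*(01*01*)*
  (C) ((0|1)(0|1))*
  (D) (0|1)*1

Testing sample strings against the DFA:
  '10011' -> accepted
  '01' -> accepted
  '11' -> rejected
  '01' -> accepted
Checking each option for a counterexample:
  (A) (0|1)*01(0|1)*: agrees with the DFA on all strings of length ≤ 4
  (B) 1*(01*01*)*: ε is rejected by the DFA but matches the regex → eliminated
  (C) ((0|1)(0|1))*: ε is rejected by the DFA but matches the regex → eliminated
  (D) (0|1)*1: '1' is rejected by the DFA but matches the regex → eliminated
Only (A) (0|1)*01(0|1)* is consistent with the DFA.

Final answer: (A) (0|1)*01(0|1)*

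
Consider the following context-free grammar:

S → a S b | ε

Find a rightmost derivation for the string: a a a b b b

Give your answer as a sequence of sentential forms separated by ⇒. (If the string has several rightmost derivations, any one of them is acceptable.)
Start with S.
Step 1: the rightmost non-terminal is S; apply S → a S b:  a S b
Step 2: the rightmost non-terminal is S; apply S → a S b:  a a S b b
Step 3: the rightmost non-terminal is S; apply S → a S b:  a a a S b b b
Step 4: the rightmost non-terminal is S; apply S → ε:  a a a b b b

Final answer: S ⇒ a S b ⇒ a a S b b ⇒ a a a S b b b ⇒ a a a b b b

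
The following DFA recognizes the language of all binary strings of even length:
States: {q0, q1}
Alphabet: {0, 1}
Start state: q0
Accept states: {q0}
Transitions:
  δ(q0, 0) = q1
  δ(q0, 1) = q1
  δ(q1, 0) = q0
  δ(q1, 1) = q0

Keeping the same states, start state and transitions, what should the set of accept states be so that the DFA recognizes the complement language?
The DFA is complete (every state has a transition on every symbol), so the complement
is recognized by the same DFA with accepting and non-accepting states swapped.
Original accept states: {q0}
Complement accept states = All states - Original accept states
= {q0, q1} - {q0}
= {q1}
Complement language: strings of ODD length

Final answer: {q1}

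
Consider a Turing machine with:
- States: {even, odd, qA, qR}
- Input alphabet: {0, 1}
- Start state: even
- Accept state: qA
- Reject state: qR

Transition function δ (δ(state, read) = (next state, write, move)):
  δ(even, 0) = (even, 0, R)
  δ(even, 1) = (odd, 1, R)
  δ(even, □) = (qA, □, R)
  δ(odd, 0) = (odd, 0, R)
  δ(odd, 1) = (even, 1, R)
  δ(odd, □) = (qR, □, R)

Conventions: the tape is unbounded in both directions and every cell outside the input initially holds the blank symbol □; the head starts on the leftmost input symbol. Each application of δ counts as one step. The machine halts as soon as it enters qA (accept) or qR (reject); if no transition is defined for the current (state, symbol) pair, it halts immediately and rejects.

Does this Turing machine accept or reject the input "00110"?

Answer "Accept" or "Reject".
Step 0: [even]00110 (head at position 0)
Step 1: δ(even, 0) = (even, 0, R)  ⊢  0[even]0110 (head at position 1)
Step 2: δ(even, 0) = (even, 0, R)  ⊢  00[even]110 (head at position 2)
Step 3: δ(even, 1) = (odd, 1, R)  ⊢  001[odd]10 (head at position 3)
Step 4: δ(odd, 1) = (even, 1, R)  ⊢  0011[even]0 (head at position 4)
Step 5: δ(even, 0) = (even, 0, R)  ⊢  00110[even]□ (head at position 5)
Step 6: δ(even, □) = (qA, □, R)  ⊢  00110□[qA]□ (head at position 6)
The machine is in qA, so it halts and accepts.

Final answer: Accept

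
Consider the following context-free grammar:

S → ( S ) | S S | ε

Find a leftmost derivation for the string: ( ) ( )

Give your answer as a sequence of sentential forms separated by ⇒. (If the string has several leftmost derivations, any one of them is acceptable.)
Start with S.
Step 1: the leftmost non-terminal is S; apply S → S S:  S S
Step 2: the leftmost non-terminal is S; apply S → ( S ):  ( S ) S
Step 3: the leftmost non-terminal is S; apply S → ε:  ( ) S
Step 4: the leftmost non-terminal is S; apply S → ( S ):  ( ) ( S )
Step 5: the leftmost non-terminal is S; apply S → ε:  ( ) ( )

Final answer: S ⇒ S S ⇒ ( S ) S ⇒ ( ) S ⇒ ( ) ( S ) ⇒ ( ) ( )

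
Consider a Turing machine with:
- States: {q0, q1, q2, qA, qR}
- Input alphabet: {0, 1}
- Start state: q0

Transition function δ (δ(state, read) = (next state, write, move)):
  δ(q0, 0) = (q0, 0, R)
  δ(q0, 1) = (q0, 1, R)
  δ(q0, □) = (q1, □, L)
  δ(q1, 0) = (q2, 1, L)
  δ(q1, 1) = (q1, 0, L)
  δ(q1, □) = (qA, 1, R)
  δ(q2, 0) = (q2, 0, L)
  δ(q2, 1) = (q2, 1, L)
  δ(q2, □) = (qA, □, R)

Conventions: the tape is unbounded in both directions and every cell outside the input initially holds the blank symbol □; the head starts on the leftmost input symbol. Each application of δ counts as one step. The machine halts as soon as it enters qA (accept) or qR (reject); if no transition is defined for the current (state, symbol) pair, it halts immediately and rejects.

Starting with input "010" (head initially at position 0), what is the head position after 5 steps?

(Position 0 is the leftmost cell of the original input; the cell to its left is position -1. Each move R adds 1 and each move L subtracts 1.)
Step 0: [q0]010 (head at position 0)
Step 1: δ(q0, 0) = (q0, 0, R)  ⊢  0[q0]10 (head at position 1)
Step 2: δ(q0, 1) = (q0, 1, R)  ⊢  01[q0]0 (head at position 2)
Step 3: δ(q0, 0) = (q0, 0, R)  ⊢  010[q0]□ (head at position 3)
Step 4: δ(q0, □) = (q1, □, L)  ⊢  01[q1]0□ (head at position 2)
Step 5: δ(q1, 0) = (q2, 1, L)  ⊢  0[q2]11□ (head at position 1)
Head position after 5 steps: 1

Final answer: Position 1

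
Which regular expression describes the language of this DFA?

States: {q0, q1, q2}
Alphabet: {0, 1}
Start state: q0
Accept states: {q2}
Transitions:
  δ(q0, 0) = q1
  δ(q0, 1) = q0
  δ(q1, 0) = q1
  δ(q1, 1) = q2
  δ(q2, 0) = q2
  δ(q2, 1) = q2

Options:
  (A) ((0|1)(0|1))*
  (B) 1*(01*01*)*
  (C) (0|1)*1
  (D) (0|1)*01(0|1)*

Testing sample strings against the DFA:
  '11' -> rejected
  '10100' -> accepted
  '100' -> rejected
  '11011' -> accepted
Checking each option for a counterexample:
  (A) ((0|1)(0|1))*: ε is rejected by the DFA but matches the regex → eliminated
  (B) 1*(01*01*)*: ε is rejected by the DFA but matches the regex → eliminated
  (C) (0|1)*1: '1' is rejected by the DFA but matches the regex → eliminated
  (D) (0|1)*01(0|1)*: agrees with the DFA on all strings of length ≤ 4
Only (D) (0|1)*01(0|1)* is consistent with the DFA.

Final answer: (D) (0|1)*01(0|1)*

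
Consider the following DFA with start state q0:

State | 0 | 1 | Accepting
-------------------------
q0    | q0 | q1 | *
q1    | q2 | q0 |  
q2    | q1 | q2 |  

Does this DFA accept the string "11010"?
Start in q0.
Read '1': q0 → q1
Read '1': q1 → q0
Read '0': q0 → q0
Read '1': q0 → q1
Read '0': q1 → q2
Final state q2 is not accepting, so the string is rejected.

Final answer: No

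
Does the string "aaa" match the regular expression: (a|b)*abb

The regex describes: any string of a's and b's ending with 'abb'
No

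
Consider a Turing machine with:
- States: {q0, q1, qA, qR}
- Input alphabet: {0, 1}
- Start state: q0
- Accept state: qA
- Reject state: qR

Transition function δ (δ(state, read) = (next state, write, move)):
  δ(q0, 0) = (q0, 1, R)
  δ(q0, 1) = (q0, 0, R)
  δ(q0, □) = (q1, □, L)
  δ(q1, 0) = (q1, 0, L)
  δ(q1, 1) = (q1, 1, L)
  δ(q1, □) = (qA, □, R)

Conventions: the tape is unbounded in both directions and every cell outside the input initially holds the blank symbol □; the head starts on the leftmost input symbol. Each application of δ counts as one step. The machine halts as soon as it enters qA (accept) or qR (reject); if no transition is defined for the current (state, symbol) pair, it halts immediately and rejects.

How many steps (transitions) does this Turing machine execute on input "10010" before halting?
Step 0: [q0]10010 (head at position 0)
Step 1: δ(q0, 1) = (q0, 0, R)  ⊢  0[q0]0010 (head at position 1)
Step 2: δ(q0, 0) = (q0, 1, R)  ⊢  01[q0]010 (head at position 2)
Step 3: δ(q0, 0) = (q0, 1, R)  ⊢  011[q0]10 (head at position 3)
Step 4: δ(q0, 1) = (q0, 0, R)  ⊢  0110[q0]0 (head at position 4)
Step 5: δ(q0, 0) = (q0, 1, R)  ⊢  01101[q0]□ (head at position 5)
Step 6: δ(q0, □) = (q1, □, L)  ⊢  0110[q1]1□ (head at position 4)
Step 7: δ(q1, 1) = (q1, 1, L)  ⊢  011[q1]01□ (head at position 3)
Step 8: δ(q1, 0) = (q1, 0, L)  ⊢  01[q1]101□ (head at position 2)
Step 9: δ(q1, 1) = (q1, 1, L)  ⊢  0[q1]1101□ (head at position 1)
Step 10: δ(q1, 1) = (q1, 1, L)  ⊢  [q1]01101□ (head at position 0)
Step 11: δ(q1, 0) = (q1, 0, L)  ⊢  [q1]□01101□ (head at position -1)
Step 12: δ(q1, □) = (qA, □, R)  ⊢  □[qA]01101□ (head at position 0)
The machine is in qA, so it halts and accepts.
Number of transitions executed: 12.

Final answer: 12 steps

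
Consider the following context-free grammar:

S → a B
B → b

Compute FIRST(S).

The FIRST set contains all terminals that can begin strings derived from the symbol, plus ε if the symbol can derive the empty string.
S has the single production S → a B, whose right-hand side begins with the terminal a. So FIRST(S) = {a}.

Final answer: {a}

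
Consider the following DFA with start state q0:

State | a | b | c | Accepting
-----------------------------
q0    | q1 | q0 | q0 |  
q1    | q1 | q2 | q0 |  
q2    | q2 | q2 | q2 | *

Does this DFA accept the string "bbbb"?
Start in q0.
Read 'b': q0 → q0
Read 'b': q0 → q0
Read 'b': q0 → q0
Read 'b': q0 → q0
Final state q0 is not accepting, so the string is rejected.

Final answer: No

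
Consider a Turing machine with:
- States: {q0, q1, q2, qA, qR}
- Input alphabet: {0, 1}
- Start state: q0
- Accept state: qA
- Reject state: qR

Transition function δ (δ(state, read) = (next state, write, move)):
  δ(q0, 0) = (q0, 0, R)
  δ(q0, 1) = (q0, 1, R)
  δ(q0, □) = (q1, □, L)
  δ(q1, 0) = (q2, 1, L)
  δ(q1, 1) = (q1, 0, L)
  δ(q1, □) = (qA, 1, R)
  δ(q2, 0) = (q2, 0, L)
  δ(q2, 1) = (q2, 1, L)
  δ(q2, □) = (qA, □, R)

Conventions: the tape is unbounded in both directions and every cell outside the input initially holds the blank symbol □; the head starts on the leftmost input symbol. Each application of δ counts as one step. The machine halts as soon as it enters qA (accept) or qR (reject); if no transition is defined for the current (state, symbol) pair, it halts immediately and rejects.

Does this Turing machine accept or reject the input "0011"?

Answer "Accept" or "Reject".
Step 0: [q0]0011 (head at position 0)
Step 1: δ(q0, 0) = (q0, 0, R)  ⊢  0[q0]011 (head at position 1)
Step 2: δ(q0, 0) = (q0, 0, R)  ⊢  00[q0]11 (head at position 2)
Step 3: δ(q0, 1) = (q0, 1, R)  ⊢  001[q0]1 (head at position 3)
Step 4: δ(q0, 1) = (q0, 1, R)  ⊢  0011[q0]□ (head at position 4)
Step 5: δ(q0, □) = (q1, □, L)  ⊢  001[q1]1□ (head at position 3)
Step 6: δ(q1, 1) = (q1, 0, L)  ⊢  00[q1]10□ (head at position 2)
Step 7: δ(q1, 1) = (q1, 0, L)  ⊢  0[q1]000□ (head at position 1)
Step 8: δ(q1, 0) = (q2, 1, L)  ⊢  [q2]0100□ (head at position 0)
Step 9: δ(q2, 0) = (q2, 0, L)  ⊢  [q2]□0100□ (head at position -1)
Step 10: δ(q2, □) = (qA, □, R)  ⊢  □[qA]0100□ (head at position 0)
The machine is in qA, so it halts and accepts.

Final answer: Accept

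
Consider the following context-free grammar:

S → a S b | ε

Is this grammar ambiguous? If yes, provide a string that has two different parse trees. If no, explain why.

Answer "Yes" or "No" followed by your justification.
At every step exactly one production applies: if the remaining string to generate is non-empty it starts with a and ends with b, forcing S → a S b; if it is empty, S → ε is forced. Hence each string a^n b^n has exactly one derivation (S → a S b applied n times, then S → ε) and one parse tree.

Final answer: No - the grammar is unambiguous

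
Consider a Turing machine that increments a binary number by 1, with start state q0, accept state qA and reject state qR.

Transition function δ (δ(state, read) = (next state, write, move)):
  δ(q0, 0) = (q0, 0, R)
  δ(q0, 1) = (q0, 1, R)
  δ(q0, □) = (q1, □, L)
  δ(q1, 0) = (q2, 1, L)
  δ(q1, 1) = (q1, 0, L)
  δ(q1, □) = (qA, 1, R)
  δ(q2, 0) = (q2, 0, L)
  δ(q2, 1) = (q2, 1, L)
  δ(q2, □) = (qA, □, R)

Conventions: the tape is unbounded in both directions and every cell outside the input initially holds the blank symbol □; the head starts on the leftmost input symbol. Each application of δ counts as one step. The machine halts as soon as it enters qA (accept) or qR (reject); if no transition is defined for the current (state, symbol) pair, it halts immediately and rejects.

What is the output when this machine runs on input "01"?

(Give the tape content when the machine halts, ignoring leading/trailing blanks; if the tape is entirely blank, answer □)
Step 0: [q0]01 (head at position 0)
Step 1: δ(q0, 0) = (q0, 0, R)  ⊢  0[q0]1 (head at position 1)
Step 2: δ(q0, 1) = (q0, 1, R)  ⊢  01[q0]□ (head at position 2)
Step 3: δ(q0, □) = (q1, □, L)  ⊢  0[q1]1□ (head at position 1)
Step 4: δ(q1, 1) = (q1, 0, L)  ⊢  [q1]00□ (head at position 0)
Step 5: δ(q1, 0) = (q2, 1, L)  ⊢  [q2]□10□ (head at position -1)
Step 6: δ(q2, □) = (qA, □, R)  ⊢  □[qA]10□ (head at position 0)
The machine is in qA, so it halts and accepts.
Tape content when halted (ignoring surrounding blanks): 10

Final answer: Output: 10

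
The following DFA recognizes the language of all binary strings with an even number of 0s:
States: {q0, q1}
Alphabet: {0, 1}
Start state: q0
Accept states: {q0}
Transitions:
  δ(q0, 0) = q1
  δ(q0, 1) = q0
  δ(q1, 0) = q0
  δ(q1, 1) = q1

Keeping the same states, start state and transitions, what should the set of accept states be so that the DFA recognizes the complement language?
The DFA is complete (every state has a transition on every symbol), so the complement
is recognized by the same DFA with accepting and non-accepting states swapped.
Original accept states: {q0}
Complement accept states = All states - Original accept states
= {q0, q1} - {q0}
= {q1}
Complement language: strings with an ODD number of 0s

Final answer: {q1}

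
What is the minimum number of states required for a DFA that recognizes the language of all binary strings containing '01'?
Language: binary strings containing '01'
Lower bound (Myhill–Nerode): the prefixes ε, 0, 01 are pairwise distinguishable:
  ε vs 01: suffix ε distinguishes them (ε is rejected, 01 is accepted)
  0 vs 01: suffix ε distinguishes them (0 is rejected, 01 is accepted)
  ε vs 0: suffix 1 distinguishes them (ε·1 = 1 is rejected, 0·1 = 01 is accepted)
So any DFA needs at least 3 states.
Upper bound: a DFA with 3 states exists (one state per class above: 'no progress', 'last symbol 0', and 'seen 01' (accepting sink)).
Minimum states: 3

Final answer: 3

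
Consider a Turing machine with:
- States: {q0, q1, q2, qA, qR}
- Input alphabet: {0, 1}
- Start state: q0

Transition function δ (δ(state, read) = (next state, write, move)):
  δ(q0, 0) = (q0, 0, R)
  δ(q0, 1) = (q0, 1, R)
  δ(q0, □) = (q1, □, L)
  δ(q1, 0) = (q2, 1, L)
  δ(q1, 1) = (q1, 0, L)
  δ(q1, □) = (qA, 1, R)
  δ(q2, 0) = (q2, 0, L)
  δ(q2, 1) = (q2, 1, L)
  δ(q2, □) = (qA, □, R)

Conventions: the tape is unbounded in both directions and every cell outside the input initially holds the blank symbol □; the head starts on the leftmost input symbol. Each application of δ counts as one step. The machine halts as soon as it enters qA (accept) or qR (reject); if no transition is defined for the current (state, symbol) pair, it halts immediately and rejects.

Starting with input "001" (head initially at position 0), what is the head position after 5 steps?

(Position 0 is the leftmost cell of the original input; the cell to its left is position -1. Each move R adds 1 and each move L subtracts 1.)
Step 0: [q0]001 (head at position 0)
Step 1: δ(q0, 0) = (q0, 0, R)  ⊢  0[q0]01 (head at position 1)
Step 2: δ(q0, 0) = (q0, 0, R)  ⊢  00[q0]1 (head at position 2)
Step 3: δ(q0, 1) = (q0, 1, R)  ⊢  001[q0]□ (head at position 3)
Step 4: δ(q0, □) = (q1, □, L)  ⊢  00[q1]1□ (head at position 2)
Step 5: δ(q1, 1) = (q1, 0, L)  ⊢  0[q1]00□ (head at position 1)
Head position after 5 steps: 1

Final answer: Position 1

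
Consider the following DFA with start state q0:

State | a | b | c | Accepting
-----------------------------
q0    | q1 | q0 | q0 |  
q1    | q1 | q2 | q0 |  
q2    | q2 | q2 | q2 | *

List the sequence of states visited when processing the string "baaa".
q0 → q0 → q1 → q1 → q1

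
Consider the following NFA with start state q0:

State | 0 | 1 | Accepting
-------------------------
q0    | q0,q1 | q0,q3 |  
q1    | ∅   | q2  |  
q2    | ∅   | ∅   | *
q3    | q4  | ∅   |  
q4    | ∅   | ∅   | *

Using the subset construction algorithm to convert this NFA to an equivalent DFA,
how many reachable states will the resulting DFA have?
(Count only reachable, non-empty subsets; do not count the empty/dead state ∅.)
Start subset: {q0}
{q0}: on 0 → {q0, q1}, on 1 → {q0, q3}
{q0, q1}: on 0 → {q0, q1}, on 1 → {q0, q2, q3}
{q0, q3}: on 0 → {q0, q1, q4}, on 1 → {q0, q3}
{q0, q2, q3}: on 0 → {q0, q1, q4}, on 1 → {q0, q3}
{q0, q1, q4}: on 0 → {q0, q1}, on 1 → {q0, q2, q3}
Reachable non-empty subsets: {q0}, {q0, q1}, {q0, q3}, {q0, q2, q3}, {q0, q1, q4} — 5 in total.

Final answer: 5 states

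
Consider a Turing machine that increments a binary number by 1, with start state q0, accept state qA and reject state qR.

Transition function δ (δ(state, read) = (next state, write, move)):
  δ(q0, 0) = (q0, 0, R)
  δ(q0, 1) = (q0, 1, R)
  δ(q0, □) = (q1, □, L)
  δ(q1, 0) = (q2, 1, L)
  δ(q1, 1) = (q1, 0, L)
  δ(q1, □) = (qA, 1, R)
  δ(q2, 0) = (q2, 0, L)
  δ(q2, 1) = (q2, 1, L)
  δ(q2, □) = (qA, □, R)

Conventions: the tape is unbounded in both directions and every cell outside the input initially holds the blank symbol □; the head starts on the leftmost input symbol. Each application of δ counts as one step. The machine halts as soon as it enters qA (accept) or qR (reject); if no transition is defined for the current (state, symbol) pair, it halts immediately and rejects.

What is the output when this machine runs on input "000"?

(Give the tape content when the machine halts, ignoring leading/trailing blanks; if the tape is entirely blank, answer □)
Step 0: [q0]000 (head at position 0)
Step 1: δ(q0, 0) = (q0, 0, R)  ⊢  0[q0]00 (head at position 1)
Step 2: δ(q0, 0) = (q0, 0, R)  ⊢  00[q0]0 (head at position 2)
Step 3: δ(q0, 0) = (q0, 0, R)  ⊢  000[q0]□ (head at position 3)
Step 4: δ(q0, □) = (q1, □, L)  ⊢  00[q1]0□ (head at position 2)
Step 5: δ(q1, 0) = (q2, 1, L)  ⊢  0[q2]01□ (head at position 1)
Step 6: δ(q2, 0) = (q2, 0, L)  ⊢  [q2]001□ (head at position 0)
Step 7: δ(q2, 0) = (q2, 0, L)  ⊢  [q2]□001□ (head at position -1)
Step 8: δ(q2, □) = (qA, □, R)  ⊢  □[qA]001□ (head at position 0)
The machine is in qA, so it halts and accepts.
Tape content when halted (ignoring surrounding blanks): 001

Final answer: Output: 001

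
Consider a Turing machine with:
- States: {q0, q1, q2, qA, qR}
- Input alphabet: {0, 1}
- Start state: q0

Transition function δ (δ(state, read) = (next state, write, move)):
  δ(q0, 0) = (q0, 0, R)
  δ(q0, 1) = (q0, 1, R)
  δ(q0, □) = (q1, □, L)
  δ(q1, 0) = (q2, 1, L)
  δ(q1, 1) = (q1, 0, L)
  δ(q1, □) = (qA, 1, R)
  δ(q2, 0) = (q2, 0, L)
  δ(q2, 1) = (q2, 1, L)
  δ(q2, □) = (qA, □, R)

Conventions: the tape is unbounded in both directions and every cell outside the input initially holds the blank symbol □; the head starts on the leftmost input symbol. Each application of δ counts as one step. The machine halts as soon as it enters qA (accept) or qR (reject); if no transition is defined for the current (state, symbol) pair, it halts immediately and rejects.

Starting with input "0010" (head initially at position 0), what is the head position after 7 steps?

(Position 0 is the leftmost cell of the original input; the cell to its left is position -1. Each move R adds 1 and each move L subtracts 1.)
Step 0: [q0]0010 (head at position 0)
Step 1: δ(q0, 0) = (q0, 0, R)  ⊢  0[q0]010 (head at position 1)
Step 2: δ(q0, 0) = (q0, 0, R)  ⊢  00[q0]10 (head at position 2)
Step 3: δ(q0, 1) = (q0, 1, R)  ⊢  001[q0]0 (head at position 3)
Step 4: δ(q0, 0) = (q0, 0, R)  ⊢  0010[q0]□ (head at position 4)
Step 5: δ(q0, □) = (q1, □, L)  ⊢  001[q1]0□ (head at position 3)
Step 6: δ(q1, 0) = (q2, 1, L)  ⊢  00[q2]11□ (head at position 2)
Step 7: δ(q2, 1) = (q2, 1, L)  ⊢  0[q2]011□ (head at position 1)
Head position after 7 steps: 1

Final answer: Position 1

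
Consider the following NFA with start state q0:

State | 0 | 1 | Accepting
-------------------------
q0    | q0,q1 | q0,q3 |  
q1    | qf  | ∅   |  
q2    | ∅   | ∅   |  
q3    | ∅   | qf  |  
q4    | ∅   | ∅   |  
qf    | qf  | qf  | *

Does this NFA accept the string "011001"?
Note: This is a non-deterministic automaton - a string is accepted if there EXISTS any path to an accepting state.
Track the set of states the NFA could be in: start {q0}
Read '0': {q0} → {q0, q1}
Read '1': {q0, q1} → {q0, q3}
Read '1': {q0, q3} → {q0, q3, qf}
Read '0': {q0, q3, qf} → {q0, q1, qf}
Read '0': {q0, q1, qf} → {q0, q1, qf}
Read '1': {q0, q1, qf} → {q0, q3, qf}
Final set {q0, q3, qf} contains accepting state(s) {qf} → accepted.

Final answer: Yes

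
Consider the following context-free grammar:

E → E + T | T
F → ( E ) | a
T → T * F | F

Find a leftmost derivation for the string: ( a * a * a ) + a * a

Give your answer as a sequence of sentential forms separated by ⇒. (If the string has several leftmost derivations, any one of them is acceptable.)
Start with E.
Step 1: the leftmost non-terminal is E; apply E → E + T:  E + T
Step 2: the leftmost non-terminal is E; apply E → T:  T + T
Step 3: the leftmost non-terminal is T; apply T → F:  F + T
Step 4: the leftmost non-terminal is F; apply F → ( E ):  ( E ) + T
Step 5: the leftmost non-terminal is E; apply E → T:  ( T ) + T
Step 6: the leftmost non-terminal is T; apply T → T * F:  ( T * F ) + T
Step 7: the leftmost non-terminal is T; apply T → T * F:  ( T * F * F ) + T
Step 8: the leftmost non-terminal is T; apply T → F:  ( F * F * F ) + T
Step 9: the leftmost non-terminal is F; apply F → a:  ( a * F * F ) + T
Step 10: the leftmost non-terminal is F; apply F → a:  ( a * a * F ) + T
Step 11: the leftmost non-terminal is F; apply F → a:  ( a * a * a ) + T
Step 12: the leftmost non-terminal is T; apply T → T * F:  ( a * a * a ) + T * F
Step 13: the leftmost non-terminal is T; apply T → F:  ( a * a * a ) + F * F
Step 14: the leftmost non-terminal is F; apply F → a:  ( a * a * a ) + a * F
Step 15: the leftmost non-terminal is F; apply F → a:  ( a * a * a ) + a * a

Final answer: E ⇒ E + T ⇒ T + T ⇒ F + T ⇒ ( E ) + T ⇒ ( T ) + T ⇒ ( T * F ) + T ⇒ ( T * F * F ) + T ⇒ ( F * F * F ) + T ⇒ ( a * F * F ) + T ⇒ ( a * a * F ) + T ⇒ ( a * a * a ) + T ⇒ ( a * a * a ) + T * F ⇒ ( a * a * a ) + F * F ⇒ ( a * a * a ) + a * F ⇒ ( a * a * a ) + a * a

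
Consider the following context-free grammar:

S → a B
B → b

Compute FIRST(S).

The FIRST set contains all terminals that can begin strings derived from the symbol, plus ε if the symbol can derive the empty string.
S has the single production S → a B, whose right-hand side begins with the terminal a. So FIRST(S) = {a}.

Final answer: {a}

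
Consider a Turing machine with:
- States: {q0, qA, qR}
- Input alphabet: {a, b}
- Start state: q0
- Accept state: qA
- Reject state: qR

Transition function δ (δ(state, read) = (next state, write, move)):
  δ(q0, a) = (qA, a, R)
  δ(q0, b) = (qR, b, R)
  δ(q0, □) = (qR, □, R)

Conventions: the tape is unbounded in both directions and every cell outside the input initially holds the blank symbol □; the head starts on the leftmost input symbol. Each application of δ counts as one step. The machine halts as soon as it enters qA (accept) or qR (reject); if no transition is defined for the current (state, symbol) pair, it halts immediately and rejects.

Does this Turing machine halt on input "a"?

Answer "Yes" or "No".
Step 0: [q0]a (head at position 0)
Step 1: δ(q0, a) = (qA, a, R)  ⊢  a[qA]□ (head at position 1)
The machine is in qA, so it halts and accepts.
It halts after 1 steps.

Final answer: Yes - halts after 1 steps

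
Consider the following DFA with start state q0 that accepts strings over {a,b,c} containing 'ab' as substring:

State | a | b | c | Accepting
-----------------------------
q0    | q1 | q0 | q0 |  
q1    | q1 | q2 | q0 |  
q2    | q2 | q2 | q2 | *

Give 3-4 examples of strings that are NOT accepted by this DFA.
Any strings that end in a non-accepting state work; for example:
"accb": q0 → q1 → q0 → q0 → q0; q0 is not accepting → rejected
"bbcb": q0 → q0 → q0 → q0 → q0; q0 is not accepting → rejected
"bcbb": q0 → q0 → q0 → q0 → q0; q0 is not accepting → rejected
"bcbc": q0 → q0 → q0 → q0 → q0; q0 is not accepting → rejected

Final answer: "accb", "bbcb", "bcbb", "bcbc"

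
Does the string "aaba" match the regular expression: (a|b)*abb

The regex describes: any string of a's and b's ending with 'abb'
No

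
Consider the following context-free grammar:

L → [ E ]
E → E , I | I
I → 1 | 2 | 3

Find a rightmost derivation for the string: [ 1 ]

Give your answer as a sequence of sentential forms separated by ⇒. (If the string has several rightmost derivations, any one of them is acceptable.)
Start with L.
Step 1: the rightmost non-terminal is L; apply L → [ E ]:  [ E ]
Step 2: the rightmost non-terminal is E; apply E → I:  [ I ]
Step 3: the rightmost non-terminal is I; apply I → 1:  [ 1 ]

Final answer: L ⇒ [ E ] ⇒ [ I ] ⇒ [ 1 ]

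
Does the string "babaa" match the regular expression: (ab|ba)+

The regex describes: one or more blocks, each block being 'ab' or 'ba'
No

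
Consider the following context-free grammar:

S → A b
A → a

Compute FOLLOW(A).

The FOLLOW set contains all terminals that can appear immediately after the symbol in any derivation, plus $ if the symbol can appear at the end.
A occurs only in S → A b, where it is immediately followed by the terminal b. So FOLLOW(A) = {b}.

Final answer: {b}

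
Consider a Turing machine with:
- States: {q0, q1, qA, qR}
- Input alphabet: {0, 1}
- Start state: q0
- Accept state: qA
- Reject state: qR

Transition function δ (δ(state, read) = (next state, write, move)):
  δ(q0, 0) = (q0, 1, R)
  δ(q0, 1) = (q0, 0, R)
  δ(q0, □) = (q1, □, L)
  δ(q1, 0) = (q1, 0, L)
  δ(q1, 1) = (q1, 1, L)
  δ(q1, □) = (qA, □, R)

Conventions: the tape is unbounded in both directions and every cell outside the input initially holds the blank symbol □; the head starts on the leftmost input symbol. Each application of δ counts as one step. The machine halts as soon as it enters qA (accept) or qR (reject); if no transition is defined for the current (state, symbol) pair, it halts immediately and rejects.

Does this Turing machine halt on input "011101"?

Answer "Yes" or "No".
Step 0: [q0]011101 (head at position 0)
Step 1: δ(q0, 0) = (q0, 1, R)  ⊢  1[q0]11101 (head at position 1)
Step 2: δ(q0, 1) = (q0, 0, R)  ⊢  10[q0]1101 (head at position 2)
Step 3: δ(q0, 1) = (q0, 0, R)  ⊢  100[q0]101 (head at position 3)
Step 4: δ(q0, 1) = (q0, 0, R)  ⊢  1000[q0]01 (head at position 4)
Step 5: δ(q0, 0) = (q0, 1, R)  ⊢  10001[q0]1 (head at position 5)
Step 6: δ(q0, 1) = (q0, 0, R)  ⊢  100010[q0]□ (head at position 6)
Step 7: δ(q0, □) = (q1, □, L)  ⊢  10001[q1]0□ (head at position 5)
Step 8: δ(q1, 0) = (q1, 0, L)  ⊢  1000[q1]10□ (head at position 4)
Step 9: δ(q1, 1) = (q1, 1, L)  ⊢  100[q1]010□ (head at position 3)
Step 10: δ(q1, 0) = (q1, 0, L)  ⊢  10[q1]0010□ (head at position 2)
Step 11: δ(q1, 0) = (q1, 0, L)  ⊢  1[q1]00010□ (head at position 1)
Step 12: δ(q1, 0) = (q1, 0, L)  ⊢  [q1]100010□ (head at position 0)
Step 13: δ(q1, 1) = (q1, 1, L)  ⊢  [q1]□100010□ (head at position -1)
Step 14: δ(q1, □) = (qA, □, R)  ⊢  □[qA]100010□ (head at position 0)
The machine is in qA, so it halts and accepts.
It halts after 14 steps.

Final answer: Yes - halts after 14 steps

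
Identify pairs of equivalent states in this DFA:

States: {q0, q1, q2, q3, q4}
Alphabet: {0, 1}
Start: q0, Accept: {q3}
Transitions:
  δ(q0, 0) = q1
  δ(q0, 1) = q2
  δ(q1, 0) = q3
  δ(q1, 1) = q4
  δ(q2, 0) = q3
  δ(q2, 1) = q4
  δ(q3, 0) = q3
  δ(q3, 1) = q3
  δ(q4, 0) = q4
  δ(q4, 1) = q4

Using the table-filling algorithm:
Round 0 – mark pairs where exactly one state is accepting: (q0,q3), (q1,q3), (q2,q3), (q3,q4)
Round 1 – newly marked: (q0,q1) [on 0: q1 vs q3, already marked]; (q0,q2) [on 0: q1 vs q3, already marked]; (q1,q4) [on 0: q3 vs q4, already marked]; (q2,q4) [on 0: q3 vs q4, already marked]
Round 2 – newly marked: (q0,q4) [on 0: q1 vs q4, already marked]
No further pairs can be marked.
(q1, q2) unmarked: δ(q1,0)=q3, δ(q2,0)=q3; δ(q1,1)=q4, δ(q2,1)=q4 → equivalent
Equivalent pairs: (q1, q2)

Final answer: Equivalent pairs: (q1, q2)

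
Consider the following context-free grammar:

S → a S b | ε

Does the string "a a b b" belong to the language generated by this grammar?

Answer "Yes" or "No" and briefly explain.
A derivation exists: S ⇒ a S b ⇒ a a S b b ⇒ a a b b (using S → a S b twice, then S → ε).

Final answer: Yes - a valid derivation exists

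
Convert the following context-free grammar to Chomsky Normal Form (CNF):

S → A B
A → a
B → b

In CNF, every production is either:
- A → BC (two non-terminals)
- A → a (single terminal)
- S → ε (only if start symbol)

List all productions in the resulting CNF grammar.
The grammar has no ε-productions or unit productions to eliminate.
S → A B is already in CNF (two non-terminals) – keep it.
A → a is already in CNF (single terminal) – keep it.
B → b is already in CNF (single terminal) – keep it.
Resulting CNF grammar (3 productions): A → a; B → b; S → A B

Final answer: A → a; B → b; S → A B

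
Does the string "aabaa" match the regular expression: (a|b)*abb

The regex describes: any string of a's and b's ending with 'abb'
No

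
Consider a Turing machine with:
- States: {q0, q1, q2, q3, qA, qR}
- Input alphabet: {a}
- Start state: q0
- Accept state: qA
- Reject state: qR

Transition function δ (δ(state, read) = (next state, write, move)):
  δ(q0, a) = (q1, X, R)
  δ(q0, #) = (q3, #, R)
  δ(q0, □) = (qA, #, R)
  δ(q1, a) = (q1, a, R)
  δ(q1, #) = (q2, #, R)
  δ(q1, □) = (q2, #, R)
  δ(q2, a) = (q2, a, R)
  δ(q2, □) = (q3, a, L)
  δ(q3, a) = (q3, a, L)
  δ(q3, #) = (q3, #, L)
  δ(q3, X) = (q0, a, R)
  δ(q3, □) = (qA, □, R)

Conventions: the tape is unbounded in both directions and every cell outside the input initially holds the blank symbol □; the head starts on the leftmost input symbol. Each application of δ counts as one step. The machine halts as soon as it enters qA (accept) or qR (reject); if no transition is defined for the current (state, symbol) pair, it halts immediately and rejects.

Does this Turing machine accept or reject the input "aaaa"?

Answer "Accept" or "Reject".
Trace (configuration after each step, as tape_left[state]tape_right with head position):
Step 0: [q0]aaaa (head at position 0)
Step 1: X[q1]aaa (head 1)
Step 2: Xa[q1]aa (head 2)
Step 3: Xaa[q1]a (head 3)
Step 4: Xaaa[q1]□ (head 4)
Step 5: Xaaa#[q2]□ (head 5)
Step 6: Xaaa[q3]#a (head 4)
Step 7: Xaa[q3]a#a (head 3)
Step 8: Xa[q3]aa#a (head 2)
Step 9: X[q3]aaa#a (head 1)
Step 10: [q3]Xaaa#a (head 0)
Step 11: a[q0]aaa#a (head 1)
Step 12: aX[q1]aa#a (head 2)
Step 13: aXa[q1]a#a (head 3)
Step 14: aXaa[q1]#a (head 4)
Step 15: aXaa#[q2]a (head 5)
Step 16: aXaa#a[q2]□ (head 6)
Step 17: aXaa#[q3]aa (head 5)
Step 18: aXaa[q3]#aa (head 4)
Step 19: aXa[q3]a#aa (head 3)
Step 20: aX[q3]aa#aa (head 2)
Step 21: a[q3]Xaa#aa (head 1)
Step 22: aa[q0]aa#aa (head 2)
Step 23: aaX[q1]a#aa (head 3)
Step 24: aaXa[q1]#aa (head 4)
Step 25: aaXa#[q2]aa (head 5)
Step 26: aaXa#a[q2]a (head 6)
Step 27: aaXa#aa[q2]□ (head 7)
Step 28: aaXa#a[q3]aa (head 6)
Step 29: aaXa#[q3]aaa (head 5)
Step 30: aaXa[q3]#aaa (head 4)
Step 31: aaX[q3]a#aaa (head 3)
Step 32: aa[q3]Xa#aaa (head 2)
Step 33: aaa[q0]a#aaa (head 3)
Step 34: aaaX[q1]#aaa (head 4)
Step 35: aaaX#[q2]aaa (head 5)
Step 36: aaaX#a[q2]aa (head 6)
Step 37: aaaX#aa[q2]a (head 7)
Step 38: aaaX#aaa[q2]□ (head 8)
Step 39: aaaX#aa[q3]aa (head 7)
Step 40: aaaX#a[q3]aaa (head 6)
Step 41: aaaX#[q3]aaaa (head 5)
Step 42: aaaX[q3]#aaaa (head 4)
Step 43: aaa[q3]X#aaaa (head 3)
Step 44: aaaa[q0]#aaaa (head 4)
Step 45: aaaa#[q3]aaaa (head 5)
Step 46: aaaa[q3]#aaaa (head 4)
Step 47: aaa[q3]a#aaaa (head 3)
Step 48: aa[q3]aa#aaaa (head 2)
Step 49: a[q3]aaa#aaaa (head 1)
Step 50: [q3]aaaa#aaaa (head 0)
Step 51: [q3]□aaaa#aaaa (head -1)
Step 52: □[qA]aaaa#aaaa (head 0)
The machine is in qA, so it halts and accepts.

Final answer: Accept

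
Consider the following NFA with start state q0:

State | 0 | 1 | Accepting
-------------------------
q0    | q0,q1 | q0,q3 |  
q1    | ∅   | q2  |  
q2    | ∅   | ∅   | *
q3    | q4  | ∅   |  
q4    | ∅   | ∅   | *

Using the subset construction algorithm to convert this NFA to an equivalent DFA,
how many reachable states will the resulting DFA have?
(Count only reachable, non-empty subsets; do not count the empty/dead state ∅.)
Start subset: {q0}
{q0}: on 0 → {q0, q1}, on 1 → {q0, q3}
{q0, q1}: on 0 → {q0, q1}, on 1 → {q0, q2, q3}
{q0, q3}: on 0 → {q0, q1, q4}, on 1 → {q0, q3}
{q0, q2, q3}: on 0 → {q0, q1, q4}, on 1 → {q0, q3}
{q0, q1, q4}: on 0 → {q0, q1}, on 1 → {q0, q2, q3}
Reachable non-empty subsets: {q0}, {q0, q1}, {q0, q3}, {q0, q2, q3}, {q0, q1, q4} — 5 in total.

Final answer: 5 states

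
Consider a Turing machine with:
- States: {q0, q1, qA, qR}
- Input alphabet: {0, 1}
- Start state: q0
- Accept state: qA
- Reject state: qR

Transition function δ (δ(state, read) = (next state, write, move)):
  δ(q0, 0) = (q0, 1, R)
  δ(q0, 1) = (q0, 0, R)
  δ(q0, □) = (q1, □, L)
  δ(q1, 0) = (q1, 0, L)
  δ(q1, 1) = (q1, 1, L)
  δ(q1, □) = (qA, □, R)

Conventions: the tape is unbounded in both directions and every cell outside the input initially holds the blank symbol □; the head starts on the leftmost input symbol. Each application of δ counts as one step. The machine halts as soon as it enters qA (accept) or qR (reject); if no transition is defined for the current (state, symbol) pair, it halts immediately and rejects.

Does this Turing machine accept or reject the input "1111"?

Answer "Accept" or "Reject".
Step 0: [q0]1111 (head at position 0)
Step 1: δ(q0, 1) = (q0, 0, R)  ⊢  0[q0]111 (head at position 1)
Step 2: δ(q0, 1) = (q0, 0, R)  ⊢  00[q0]11 (head at position 2)
Step 3: δ(q0, 1) = (q0, 0, R)  ⊢  000[q0]1 (head at position 3)
Step 4: δ(q0, 1) = (q0, 0, R)  ⊢  0000[q0]□ (head at position 4)
Step 5: δ(q0, □) = (q1, □, L)  ⊢  000[q1]0□ (head at position 3)
Step 6: δ(q1, 0) = (q1, 0, L)  ⊢  00[q1]00□ (head at position 2)
Step 7: δ(q1, 0) = (q1, 0, L)  ⊢  0[q1]000□ (head at position 1)
Step 8: δ(q1, 0) = (q1, 0, L)  ⊢  [q1]0000□ (head at position 0)
Step 9: δ(q1, 0) = (q1, 0, L)  ⊢  [q1]□0000□ (head at position -1)
Step 10: δ(q1, □) = (qA, □, R)  ⊢  □[qA]0000□ (head at position 0)
The machine is in qA, so it halts and accepts.

Final answer: Accept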